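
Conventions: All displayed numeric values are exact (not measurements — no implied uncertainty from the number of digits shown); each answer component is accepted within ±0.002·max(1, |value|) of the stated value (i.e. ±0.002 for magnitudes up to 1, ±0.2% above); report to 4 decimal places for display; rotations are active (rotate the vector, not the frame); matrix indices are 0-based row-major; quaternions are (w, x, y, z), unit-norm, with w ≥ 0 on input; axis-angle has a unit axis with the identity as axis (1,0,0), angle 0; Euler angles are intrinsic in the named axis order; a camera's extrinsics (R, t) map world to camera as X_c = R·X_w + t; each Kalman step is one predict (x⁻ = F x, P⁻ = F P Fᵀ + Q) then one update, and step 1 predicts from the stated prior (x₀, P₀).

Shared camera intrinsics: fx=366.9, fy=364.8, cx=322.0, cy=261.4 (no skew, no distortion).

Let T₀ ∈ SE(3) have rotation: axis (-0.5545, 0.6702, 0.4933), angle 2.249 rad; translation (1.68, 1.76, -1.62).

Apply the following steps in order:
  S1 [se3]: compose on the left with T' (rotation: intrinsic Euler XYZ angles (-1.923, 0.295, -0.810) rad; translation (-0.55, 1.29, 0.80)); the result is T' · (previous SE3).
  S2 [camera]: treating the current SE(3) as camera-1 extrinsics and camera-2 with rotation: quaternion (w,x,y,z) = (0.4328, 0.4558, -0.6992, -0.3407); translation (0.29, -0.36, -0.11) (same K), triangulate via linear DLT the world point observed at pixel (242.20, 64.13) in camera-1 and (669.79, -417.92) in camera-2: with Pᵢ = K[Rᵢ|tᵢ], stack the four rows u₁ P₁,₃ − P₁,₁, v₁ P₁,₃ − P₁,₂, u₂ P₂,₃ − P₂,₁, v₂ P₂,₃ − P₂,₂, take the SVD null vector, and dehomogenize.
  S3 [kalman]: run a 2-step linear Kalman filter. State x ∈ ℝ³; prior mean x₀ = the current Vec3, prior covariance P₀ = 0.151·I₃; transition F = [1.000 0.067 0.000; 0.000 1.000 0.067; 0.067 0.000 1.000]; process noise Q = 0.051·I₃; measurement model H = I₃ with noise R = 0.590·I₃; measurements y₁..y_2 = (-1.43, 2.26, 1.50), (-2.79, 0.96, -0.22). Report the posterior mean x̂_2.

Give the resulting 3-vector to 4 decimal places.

result = (0.0711, 0.6571, -0.4306)

after S1 (compose_se3): R=[-0.5179 -0.5497 0.6555; -0.7802 -0.0107 -0.6254; 0.3508 -0.8353 -0.4234], t=(1.3070, -0.8277, 1.5818)
after S2 (triangulate): (1.7569, 0.2021, -1.2913)
after S3 (kf_track): (0.0711, 0.6571, -0.4306)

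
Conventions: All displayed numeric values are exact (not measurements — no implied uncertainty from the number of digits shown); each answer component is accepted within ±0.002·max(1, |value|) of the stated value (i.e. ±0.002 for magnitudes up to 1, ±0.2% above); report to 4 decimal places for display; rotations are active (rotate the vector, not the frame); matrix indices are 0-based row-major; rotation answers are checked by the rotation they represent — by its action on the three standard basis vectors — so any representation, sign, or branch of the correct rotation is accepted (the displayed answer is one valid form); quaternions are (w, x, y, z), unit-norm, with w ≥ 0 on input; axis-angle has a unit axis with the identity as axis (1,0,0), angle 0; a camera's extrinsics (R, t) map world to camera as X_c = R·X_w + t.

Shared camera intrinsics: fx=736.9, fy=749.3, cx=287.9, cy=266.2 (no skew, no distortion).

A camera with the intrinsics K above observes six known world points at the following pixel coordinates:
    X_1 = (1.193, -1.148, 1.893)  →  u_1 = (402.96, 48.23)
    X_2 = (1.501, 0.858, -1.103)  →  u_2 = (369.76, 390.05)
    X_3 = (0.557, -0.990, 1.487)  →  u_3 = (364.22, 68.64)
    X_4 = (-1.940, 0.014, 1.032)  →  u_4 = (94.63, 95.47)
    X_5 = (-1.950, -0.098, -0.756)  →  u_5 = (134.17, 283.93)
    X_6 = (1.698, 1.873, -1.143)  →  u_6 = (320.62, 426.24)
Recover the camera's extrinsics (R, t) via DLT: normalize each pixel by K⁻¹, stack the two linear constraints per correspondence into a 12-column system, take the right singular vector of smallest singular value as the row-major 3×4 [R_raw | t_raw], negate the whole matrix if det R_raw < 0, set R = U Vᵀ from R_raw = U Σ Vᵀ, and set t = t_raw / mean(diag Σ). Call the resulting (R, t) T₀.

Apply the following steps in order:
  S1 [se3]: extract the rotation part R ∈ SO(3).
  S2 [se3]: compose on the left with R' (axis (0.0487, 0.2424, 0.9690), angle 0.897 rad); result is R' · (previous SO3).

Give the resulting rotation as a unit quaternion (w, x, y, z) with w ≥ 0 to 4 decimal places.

source (pnp_recover): camera pose = R=[0.7263 -0.6430 -0.2431; 0.1276 0.4736 -0.8714; 0.6755 0.6019 0.4260], t=(0.0800, -0.2400, 6.9194)
after S1 (rot_of_se3): [0.7263 -0.6430 -0.2431; 0.1276 0.4736 -0.8714; 0.6755 0.6019 0.4260]
after S2 (compose_so3): [0.4976 -0.6336 0.5924; 0.6696 -0.1535 -0.7267; 0.5514 0.7583 0.3479]

rotation (quat) = (0.6504, 0.5708, 0.0157, 0.5009)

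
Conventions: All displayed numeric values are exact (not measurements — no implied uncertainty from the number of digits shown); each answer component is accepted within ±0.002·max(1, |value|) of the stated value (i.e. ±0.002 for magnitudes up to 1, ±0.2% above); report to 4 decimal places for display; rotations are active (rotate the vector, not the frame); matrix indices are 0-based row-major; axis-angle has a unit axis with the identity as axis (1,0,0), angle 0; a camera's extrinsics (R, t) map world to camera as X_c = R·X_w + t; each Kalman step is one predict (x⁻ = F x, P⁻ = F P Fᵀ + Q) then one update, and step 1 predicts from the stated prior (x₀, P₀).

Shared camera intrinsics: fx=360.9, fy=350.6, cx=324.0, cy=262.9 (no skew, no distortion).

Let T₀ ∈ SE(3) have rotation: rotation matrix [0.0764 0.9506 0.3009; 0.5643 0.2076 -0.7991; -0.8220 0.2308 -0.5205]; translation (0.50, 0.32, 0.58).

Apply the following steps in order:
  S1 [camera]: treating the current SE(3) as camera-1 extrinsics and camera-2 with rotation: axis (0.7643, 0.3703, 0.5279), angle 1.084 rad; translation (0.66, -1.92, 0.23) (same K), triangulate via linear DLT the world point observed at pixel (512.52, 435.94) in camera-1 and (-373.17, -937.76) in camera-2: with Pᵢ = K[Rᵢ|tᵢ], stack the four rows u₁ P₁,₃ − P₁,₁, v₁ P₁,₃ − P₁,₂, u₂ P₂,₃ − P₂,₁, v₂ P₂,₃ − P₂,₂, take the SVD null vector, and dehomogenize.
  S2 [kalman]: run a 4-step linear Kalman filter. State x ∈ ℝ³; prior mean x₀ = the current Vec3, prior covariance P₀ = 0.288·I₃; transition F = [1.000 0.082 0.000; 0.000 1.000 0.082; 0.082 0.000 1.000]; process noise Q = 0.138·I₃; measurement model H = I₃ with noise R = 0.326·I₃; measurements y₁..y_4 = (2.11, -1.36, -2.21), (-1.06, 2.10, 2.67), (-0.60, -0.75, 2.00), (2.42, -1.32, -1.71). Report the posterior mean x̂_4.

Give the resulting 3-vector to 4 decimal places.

after S1 (triangulate): (-0.6953, 0.8951, -1.0271)
after S2 (kf_track): (0.9557, -0.5291, -0.1797)

result = (0.9557, -0.5291, -0.1797)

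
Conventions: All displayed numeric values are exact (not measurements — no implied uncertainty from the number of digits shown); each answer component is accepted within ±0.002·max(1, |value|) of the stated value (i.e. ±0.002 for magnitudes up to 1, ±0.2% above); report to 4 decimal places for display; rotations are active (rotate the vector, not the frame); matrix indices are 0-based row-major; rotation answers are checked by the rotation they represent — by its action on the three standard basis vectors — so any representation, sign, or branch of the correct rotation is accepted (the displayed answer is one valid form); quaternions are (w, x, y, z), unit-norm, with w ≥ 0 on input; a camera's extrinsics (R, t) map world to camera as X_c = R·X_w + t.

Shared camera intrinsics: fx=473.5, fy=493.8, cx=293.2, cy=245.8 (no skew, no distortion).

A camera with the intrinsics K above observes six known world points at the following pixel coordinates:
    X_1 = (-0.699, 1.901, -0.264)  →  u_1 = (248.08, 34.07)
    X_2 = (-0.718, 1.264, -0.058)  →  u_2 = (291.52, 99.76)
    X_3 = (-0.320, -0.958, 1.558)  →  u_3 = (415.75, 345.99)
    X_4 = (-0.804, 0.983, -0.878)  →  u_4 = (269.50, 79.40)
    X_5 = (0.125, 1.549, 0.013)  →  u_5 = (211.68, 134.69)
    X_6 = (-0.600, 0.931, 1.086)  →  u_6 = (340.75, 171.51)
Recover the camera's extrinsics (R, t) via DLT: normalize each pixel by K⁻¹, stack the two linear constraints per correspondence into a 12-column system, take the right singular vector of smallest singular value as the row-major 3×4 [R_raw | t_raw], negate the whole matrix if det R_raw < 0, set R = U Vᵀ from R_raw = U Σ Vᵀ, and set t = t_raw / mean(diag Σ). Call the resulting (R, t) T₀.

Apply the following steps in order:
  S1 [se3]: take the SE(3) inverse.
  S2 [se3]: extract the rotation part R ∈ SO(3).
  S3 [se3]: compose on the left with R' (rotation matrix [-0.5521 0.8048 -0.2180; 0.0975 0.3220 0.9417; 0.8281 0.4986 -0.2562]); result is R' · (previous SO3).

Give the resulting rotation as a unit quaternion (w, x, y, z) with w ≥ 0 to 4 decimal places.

source (pnp_recover): camera pose = R=[-0.7972 -0.4374 0.4160; 0.5167 -0.8508 0.0956; 0.3122 0.2912 0.9043], t=(-0.0100, 0.2300, 4.0396)
after S1 (invert_se3): R=[-0.7972 0.5167 0.3122; -0.4374 -0.8508 0.2912; 0.4160 0.0956 0.9043], t=(-1.3878, -0.9850, -3.6709)
after S2 (rot_of_se3): [-0.7972 0.5167 0.3122; -0.4374 -0.8508 0.2912; 0.4160 0.0956 0.9043]
after S3 (compose_so3): [-0.0026 -0.9908 -0.1351; 0.1732 -0.1335 0.9758; -0.9849 -0.0209 0.1720]

rotation (quat) = (0.5089, -0.4896, 0.4175, 0.5719)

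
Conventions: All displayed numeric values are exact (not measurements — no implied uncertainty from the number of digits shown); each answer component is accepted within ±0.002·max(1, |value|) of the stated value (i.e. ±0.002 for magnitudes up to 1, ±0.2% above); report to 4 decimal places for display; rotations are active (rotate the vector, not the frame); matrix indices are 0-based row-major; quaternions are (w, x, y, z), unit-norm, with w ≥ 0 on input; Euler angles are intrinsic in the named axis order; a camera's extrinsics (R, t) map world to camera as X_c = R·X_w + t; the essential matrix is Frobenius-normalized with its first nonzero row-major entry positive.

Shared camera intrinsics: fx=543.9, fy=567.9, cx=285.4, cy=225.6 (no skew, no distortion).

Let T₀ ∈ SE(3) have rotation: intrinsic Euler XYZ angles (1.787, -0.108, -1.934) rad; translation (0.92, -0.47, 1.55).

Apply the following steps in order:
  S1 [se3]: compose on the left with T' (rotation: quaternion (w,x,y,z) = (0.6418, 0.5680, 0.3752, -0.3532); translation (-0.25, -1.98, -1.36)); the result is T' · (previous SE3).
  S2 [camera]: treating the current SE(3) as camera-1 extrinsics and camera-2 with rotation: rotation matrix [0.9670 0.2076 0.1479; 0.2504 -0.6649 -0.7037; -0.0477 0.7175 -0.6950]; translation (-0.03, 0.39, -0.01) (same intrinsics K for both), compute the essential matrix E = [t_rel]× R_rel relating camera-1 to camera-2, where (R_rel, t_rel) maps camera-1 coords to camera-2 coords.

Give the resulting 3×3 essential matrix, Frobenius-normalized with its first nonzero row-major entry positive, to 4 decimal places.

after S1 (compose_se3): R=[-0.0291 0.3867 -0.9218; 0.9341 0.3389 0.1127; 0.3559 -0.8577 -0.3710], t=(-0.1074, -3.5953, -2.2767)
after S2 (essential): [0.3548 0.0400 -0.0874; -0.5509 -0.1252 0.2203; 0.2627 -0.4029 0.5156]

matrix = [0.3548 0.0400 -0.0874; -0.5509 -0.1252 0.2203; 0.2627 -0.4029 0.5156]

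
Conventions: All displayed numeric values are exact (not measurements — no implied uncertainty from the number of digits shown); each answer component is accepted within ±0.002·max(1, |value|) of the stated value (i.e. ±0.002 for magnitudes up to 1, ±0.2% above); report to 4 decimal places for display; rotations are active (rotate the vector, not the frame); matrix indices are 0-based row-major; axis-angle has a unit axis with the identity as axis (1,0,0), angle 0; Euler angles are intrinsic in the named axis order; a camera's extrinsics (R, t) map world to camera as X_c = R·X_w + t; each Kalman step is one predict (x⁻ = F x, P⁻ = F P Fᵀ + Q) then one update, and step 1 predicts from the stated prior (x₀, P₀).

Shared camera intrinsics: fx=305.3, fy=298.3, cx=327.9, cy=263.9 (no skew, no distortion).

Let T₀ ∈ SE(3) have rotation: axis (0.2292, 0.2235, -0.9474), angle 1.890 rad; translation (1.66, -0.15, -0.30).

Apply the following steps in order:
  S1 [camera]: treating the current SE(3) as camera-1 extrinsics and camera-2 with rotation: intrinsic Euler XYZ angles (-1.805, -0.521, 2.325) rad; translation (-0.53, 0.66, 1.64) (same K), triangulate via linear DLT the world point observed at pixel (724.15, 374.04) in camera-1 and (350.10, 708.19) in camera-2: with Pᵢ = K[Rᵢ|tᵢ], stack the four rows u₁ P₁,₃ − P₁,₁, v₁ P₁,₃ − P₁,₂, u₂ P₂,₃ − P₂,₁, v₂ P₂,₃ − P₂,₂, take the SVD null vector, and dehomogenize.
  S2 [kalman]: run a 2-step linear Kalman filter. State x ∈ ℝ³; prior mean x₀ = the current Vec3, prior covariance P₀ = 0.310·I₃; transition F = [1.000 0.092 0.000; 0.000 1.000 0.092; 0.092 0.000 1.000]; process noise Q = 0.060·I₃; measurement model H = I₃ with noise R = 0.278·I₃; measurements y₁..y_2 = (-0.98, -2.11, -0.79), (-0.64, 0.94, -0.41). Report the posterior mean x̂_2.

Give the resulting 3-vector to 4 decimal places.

result = (-0.8118, -0.4959, -0.2797)

after S1 (triangulate): (-0.5801, -0.9605, 0.6794)
after S2 (kf_track): (-0.8118, -0.4959, -0.2797)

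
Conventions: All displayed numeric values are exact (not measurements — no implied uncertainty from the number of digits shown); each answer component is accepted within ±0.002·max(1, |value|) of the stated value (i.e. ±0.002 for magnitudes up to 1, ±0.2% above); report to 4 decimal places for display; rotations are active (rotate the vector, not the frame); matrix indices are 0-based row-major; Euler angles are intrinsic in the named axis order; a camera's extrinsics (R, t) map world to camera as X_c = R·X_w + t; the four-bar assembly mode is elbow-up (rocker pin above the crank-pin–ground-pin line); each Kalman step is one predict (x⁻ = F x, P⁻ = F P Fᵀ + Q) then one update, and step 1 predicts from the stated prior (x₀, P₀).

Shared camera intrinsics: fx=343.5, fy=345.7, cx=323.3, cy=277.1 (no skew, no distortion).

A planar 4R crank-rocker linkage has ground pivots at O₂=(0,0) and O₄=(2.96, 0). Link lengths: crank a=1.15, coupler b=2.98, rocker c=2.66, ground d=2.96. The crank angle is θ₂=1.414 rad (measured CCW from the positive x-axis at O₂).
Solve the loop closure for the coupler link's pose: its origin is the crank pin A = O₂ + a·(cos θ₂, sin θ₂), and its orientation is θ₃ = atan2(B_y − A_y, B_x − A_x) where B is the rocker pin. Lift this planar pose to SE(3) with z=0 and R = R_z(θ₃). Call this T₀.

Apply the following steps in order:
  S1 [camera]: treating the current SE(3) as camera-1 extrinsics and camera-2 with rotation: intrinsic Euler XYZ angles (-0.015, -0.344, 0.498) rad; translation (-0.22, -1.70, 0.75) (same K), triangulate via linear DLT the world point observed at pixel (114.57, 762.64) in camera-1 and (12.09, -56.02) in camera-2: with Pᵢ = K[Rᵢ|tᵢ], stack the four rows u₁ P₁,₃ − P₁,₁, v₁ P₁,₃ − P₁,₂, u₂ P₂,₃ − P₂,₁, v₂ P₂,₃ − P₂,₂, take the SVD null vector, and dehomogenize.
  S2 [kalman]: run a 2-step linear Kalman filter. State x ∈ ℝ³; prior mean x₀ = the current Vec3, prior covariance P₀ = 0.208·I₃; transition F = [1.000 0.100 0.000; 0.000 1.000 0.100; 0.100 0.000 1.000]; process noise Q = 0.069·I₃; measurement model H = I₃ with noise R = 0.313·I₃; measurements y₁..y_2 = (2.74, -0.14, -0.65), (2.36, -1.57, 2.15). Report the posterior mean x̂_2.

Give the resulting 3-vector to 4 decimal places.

source (fourbar_fk): coupler pose = R=[0.8610 -0.5085 0.0000; 0.5085 0.8610 0.0000; 0.0000 0.0000 1.0000], t=(0.1796, 1.1359, 0.0000)
after S1 (triangulate): (-0.5394, 0.6462, 1.0096)
after S2 (kf_track): (1.5701, -0.3464, 1.0686)

result = (1.5701, -0.3464, 1.0686)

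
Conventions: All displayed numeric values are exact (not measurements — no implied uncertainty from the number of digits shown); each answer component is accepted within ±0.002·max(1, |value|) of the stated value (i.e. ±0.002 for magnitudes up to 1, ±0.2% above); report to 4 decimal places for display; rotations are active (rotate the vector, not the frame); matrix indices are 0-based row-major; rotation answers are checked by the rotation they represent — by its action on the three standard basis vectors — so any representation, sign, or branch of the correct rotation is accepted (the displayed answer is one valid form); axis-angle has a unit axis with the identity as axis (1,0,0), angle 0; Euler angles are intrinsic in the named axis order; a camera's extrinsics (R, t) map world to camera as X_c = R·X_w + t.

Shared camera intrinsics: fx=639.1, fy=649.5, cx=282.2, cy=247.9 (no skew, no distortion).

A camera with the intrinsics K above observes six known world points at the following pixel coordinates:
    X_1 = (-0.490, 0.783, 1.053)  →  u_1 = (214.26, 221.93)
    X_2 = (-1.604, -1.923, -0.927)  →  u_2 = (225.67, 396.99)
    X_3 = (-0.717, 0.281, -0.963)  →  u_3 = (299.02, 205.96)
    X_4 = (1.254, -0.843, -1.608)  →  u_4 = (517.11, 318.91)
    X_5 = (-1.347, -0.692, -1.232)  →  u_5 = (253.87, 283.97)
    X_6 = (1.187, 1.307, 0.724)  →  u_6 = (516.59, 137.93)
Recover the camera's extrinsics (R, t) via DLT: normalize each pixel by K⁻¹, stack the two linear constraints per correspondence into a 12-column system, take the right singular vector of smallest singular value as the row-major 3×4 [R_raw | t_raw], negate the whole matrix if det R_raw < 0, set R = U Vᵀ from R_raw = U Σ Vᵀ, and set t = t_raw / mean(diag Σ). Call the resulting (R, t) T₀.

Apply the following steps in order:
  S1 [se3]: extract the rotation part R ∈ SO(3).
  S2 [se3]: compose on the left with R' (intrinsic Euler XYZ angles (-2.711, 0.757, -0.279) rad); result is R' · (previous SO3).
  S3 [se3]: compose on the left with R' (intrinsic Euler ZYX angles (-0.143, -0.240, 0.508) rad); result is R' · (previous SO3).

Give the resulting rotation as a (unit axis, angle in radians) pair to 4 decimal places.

rotation (axis_angle) = ((0.5817, -0.8108, -0.0650), 1.8486)

source (pnp_recover): camera pose = R=[0.9245 -0.0281 -0.3802; 0.1084 -0.9368 0.3328; -0.3655 -0.3488 -0.8630], t=(0.4600, 0.2800, 4.9101)
after S1 (rot_of_se3): [0.9245 -0.0281 -0.3802; 0.1084 -0.9368 0.3328; -0.3655 -0.3488 -0.8630]
after S2 (compose_so3): [0.4167 -0.4467 -0.7917; -0.2375 0.7872 -0.5692; 0.8775 0.4252 0.2219]
after S3 (compose_so3): [0.1570 -0.5385 -0.8279; -0.6635 0.5634 -0.4923; 0.7315 0.6266 -0.2688]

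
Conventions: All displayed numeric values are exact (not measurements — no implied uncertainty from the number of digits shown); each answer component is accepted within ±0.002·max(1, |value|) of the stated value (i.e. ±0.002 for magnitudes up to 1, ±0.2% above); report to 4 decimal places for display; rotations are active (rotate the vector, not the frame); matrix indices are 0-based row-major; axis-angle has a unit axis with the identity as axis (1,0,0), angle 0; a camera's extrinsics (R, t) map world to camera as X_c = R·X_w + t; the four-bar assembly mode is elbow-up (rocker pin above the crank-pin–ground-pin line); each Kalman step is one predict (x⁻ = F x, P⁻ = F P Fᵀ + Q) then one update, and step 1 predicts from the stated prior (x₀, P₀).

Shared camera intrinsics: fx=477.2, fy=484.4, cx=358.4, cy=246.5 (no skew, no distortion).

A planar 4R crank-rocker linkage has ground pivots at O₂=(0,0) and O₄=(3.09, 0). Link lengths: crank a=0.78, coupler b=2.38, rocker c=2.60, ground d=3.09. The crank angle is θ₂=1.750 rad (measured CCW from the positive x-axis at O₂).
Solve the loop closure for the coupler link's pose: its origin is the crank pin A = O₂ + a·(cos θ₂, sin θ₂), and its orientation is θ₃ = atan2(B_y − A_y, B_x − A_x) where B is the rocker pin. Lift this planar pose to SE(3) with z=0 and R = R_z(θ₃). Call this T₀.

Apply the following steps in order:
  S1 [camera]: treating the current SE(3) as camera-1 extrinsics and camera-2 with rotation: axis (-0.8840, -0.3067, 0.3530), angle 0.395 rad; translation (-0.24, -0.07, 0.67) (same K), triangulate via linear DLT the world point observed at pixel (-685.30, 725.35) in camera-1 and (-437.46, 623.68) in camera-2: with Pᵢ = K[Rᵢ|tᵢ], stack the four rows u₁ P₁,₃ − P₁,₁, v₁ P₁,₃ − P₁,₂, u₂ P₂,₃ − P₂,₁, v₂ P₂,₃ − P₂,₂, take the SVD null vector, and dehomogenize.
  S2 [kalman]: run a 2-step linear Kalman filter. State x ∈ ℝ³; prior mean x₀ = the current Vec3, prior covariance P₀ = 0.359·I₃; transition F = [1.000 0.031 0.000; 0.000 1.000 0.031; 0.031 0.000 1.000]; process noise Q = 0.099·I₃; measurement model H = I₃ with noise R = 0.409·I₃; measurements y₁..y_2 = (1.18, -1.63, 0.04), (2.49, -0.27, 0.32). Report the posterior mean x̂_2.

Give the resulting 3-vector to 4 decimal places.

source (fourbar_fk): coupler pose = R=[0.7909 -0.6120 0.0000; 0.6120 0.7909 0.0000; 0.0000 0.0000 1.0000], t=(-0.1390, 0.7675, 0.0000)
after S1 (triangulate): (-1.1535, 0.8042, 0.7057)
after S2 (kf_track): (1.1178, -0.3551, 0.3490)

result = (1.1178, -0.3551, 0.3490)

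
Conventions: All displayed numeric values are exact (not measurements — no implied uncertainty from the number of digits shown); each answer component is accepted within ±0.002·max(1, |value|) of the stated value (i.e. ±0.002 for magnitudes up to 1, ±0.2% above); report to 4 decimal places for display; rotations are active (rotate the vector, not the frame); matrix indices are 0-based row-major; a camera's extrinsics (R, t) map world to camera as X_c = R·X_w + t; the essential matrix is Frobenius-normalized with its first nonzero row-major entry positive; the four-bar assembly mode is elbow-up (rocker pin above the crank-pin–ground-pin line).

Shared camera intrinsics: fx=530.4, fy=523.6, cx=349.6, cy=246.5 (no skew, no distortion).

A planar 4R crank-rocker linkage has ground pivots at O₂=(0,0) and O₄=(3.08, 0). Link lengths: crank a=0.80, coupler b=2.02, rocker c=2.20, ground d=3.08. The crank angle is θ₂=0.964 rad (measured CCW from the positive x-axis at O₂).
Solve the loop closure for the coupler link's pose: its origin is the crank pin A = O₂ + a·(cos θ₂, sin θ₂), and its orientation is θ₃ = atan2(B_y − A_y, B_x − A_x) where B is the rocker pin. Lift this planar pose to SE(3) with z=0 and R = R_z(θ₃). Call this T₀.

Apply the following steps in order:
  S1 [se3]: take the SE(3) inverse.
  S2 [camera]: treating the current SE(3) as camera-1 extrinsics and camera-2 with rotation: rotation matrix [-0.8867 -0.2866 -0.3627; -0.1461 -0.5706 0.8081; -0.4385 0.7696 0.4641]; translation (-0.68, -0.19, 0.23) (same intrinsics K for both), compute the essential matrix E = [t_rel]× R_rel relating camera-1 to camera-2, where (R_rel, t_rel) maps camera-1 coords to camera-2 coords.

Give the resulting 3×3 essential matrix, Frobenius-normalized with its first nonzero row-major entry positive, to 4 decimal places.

matrix = [0.0755 -0.1695 -0.3381; -0.1311 0.6019 0.1846; 0.0248 0.3069 -0.5856]

source (fourbar_fk): coupler pose = R=[0.7764 -0.6302 0.0000; 0.6302 0.7764 0.0000; 0.0000 0.0000 1.0000], t=(0.4562, 0.6572, 0.0000)
after S1 (invert_se3): R=[0.7764 0.6302 0.0000; -0.6302 0.7764 0.0000; 0.0000 0.0000 1.0000], t=(-0.7684, -0.2227, 0.0000)
after S2 (essential): [0.0755 -0.1695 -0.3381; -0.1311 0.6019 0.1846; 0.0248 0.3069 -0.5856]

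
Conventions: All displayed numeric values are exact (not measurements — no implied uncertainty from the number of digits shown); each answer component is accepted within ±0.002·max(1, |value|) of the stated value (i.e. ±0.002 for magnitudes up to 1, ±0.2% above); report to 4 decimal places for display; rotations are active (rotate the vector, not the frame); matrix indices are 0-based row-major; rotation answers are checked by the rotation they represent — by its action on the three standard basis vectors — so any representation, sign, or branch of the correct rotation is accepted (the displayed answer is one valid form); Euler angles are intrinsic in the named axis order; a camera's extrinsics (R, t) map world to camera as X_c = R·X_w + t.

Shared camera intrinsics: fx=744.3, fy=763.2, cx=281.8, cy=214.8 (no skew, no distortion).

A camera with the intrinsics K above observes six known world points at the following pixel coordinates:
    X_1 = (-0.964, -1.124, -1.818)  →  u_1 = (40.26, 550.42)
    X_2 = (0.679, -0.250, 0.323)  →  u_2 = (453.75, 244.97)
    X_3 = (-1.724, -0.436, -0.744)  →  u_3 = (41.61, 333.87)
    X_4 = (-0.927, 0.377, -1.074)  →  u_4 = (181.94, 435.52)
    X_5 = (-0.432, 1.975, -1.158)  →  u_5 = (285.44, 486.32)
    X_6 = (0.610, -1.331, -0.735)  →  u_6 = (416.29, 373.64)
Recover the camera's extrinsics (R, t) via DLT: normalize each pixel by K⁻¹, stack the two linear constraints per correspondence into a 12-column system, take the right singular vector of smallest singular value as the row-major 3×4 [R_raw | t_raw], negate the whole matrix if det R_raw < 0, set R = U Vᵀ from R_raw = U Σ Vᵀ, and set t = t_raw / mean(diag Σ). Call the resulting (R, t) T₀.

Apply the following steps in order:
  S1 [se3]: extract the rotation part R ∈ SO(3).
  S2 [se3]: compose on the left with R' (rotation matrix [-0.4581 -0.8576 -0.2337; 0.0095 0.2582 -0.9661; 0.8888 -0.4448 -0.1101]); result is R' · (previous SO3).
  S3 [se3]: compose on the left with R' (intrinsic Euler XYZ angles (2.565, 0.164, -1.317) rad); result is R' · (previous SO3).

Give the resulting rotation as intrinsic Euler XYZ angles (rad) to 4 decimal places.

rotation (euler_xyz) = (-2.8643, -0.3297, 1.2822)

source (pnp_recover): camera pose = R=[0.9612 0.1602 0.2247; 0.1431 0.4070 -0.9022; -0.2360 0.8993 0.3682], t=(0.3900, 0.4800, 4.9200)
after S1 (rot_of_se3): [0.9612 0.1602 0.2247; 0.1431 0.4070 -0.9022; -0.2360 0.8993 0.3682]
after S2 (compose_so3): [-0.5079 -0.6326 0.5847; 0.2741 -0.7622 -0.5865; 0.8167 -0.1376 0.5605]
after S3 (compose_so3): [0.2693 -0.9070 -0.3238; -0.8968 -0.3587 0.2590; -0.3511 0.2206 -0.9100]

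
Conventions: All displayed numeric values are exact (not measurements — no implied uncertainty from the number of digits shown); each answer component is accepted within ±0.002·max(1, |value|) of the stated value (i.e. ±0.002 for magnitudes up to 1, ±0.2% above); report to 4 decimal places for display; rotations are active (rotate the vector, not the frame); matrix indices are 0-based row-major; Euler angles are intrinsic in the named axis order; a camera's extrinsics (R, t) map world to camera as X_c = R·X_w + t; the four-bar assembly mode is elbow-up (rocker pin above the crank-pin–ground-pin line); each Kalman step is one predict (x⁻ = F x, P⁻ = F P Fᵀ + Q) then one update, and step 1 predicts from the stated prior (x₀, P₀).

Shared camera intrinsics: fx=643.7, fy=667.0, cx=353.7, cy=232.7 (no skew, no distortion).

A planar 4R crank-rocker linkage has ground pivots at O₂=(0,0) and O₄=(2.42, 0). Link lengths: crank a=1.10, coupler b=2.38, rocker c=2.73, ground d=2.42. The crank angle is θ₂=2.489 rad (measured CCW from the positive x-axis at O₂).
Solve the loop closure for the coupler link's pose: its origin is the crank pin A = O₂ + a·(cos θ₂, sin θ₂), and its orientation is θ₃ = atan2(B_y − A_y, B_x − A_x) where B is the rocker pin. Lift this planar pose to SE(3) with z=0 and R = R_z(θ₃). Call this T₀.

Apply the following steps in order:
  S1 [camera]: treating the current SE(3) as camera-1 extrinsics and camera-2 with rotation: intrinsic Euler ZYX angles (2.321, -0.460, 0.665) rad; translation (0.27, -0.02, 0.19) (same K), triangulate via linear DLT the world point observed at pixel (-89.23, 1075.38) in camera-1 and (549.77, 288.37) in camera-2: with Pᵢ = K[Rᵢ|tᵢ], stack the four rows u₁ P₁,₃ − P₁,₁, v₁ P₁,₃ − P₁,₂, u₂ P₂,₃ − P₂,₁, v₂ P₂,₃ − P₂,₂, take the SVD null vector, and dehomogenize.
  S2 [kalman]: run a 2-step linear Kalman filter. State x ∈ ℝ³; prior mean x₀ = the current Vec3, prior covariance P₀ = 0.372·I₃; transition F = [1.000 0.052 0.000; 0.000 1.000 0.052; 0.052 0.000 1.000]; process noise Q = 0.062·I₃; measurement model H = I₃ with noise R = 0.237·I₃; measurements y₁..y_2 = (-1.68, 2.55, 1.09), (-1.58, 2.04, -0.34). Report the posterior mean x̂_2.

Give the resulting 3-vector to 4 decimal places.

result = (-1.1600, 1.9481, 0.4011)

source (fourbar_fk): coupler pose = R=[0.7423 -0.6701 0.0000; 0.6701 0.7423 0.0000; 0.0000 0.0000 1.0000], t=(-0.8740, 0.6680, 0.0000)
after S1 (triangulate): (0.6031, 0.5930, 1.1970)
after S2 (kf_track): (-1.1600, 1.9481, 0.4011)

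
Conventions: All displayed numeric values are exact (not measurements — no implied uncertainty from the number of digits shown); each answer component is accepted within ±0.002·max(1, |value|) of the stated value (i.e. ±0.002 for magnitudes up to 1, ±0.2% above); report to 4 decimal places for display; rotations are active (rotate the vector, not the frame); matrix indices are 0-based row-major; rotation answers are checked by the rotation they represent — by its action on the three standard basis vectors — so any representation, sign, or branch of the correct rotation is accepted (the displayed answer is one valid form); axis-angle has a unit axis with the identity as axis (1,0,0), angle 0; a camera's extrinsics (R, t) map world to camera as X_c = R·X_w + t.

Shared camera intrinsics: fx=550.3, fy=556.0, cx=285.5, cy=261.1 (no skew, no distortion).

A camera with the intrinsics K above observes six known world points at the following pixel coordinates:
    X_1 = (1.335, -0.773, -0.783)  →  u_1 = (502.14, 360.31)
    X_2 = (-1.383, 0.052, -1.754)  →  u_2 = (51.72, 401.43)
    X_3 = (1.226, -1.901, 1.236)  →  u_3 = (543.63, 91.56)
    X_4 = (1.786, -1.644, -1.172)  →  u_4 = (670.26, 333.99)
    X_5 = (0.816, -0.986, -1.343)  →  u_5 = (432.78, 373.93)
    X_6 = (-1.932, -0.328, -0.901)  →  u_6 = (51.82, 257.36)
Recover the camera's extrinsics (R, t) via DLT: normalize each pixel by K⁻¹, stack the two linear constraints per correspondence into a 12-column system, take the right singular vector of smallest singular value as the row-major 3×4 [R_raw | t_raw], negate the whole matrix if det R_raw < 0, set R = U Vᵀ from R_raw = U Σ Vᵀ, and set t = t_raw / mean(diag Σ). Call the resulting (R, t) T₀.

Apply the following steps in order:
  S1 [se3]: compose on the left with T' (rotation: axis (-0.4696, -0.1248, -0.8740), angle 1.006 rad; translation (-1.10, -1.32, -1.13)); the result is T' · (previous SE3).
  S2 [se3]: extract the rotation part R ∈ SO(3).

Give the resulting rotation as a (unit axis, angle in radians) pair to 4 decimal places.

rotation (axis_angle) = ((0.3419, -0.2389, -0.9089), 0.6030)

source (pnp_recover): camera pose = R=[0.9390 -0.2045 0.2764; 0.3310 0.7555 -0.5654; -0.0931 0.6224 0.7771], t=(0.2400, 0.3500, 4.8600)
after S1 (compose_se3): R=[0.8443 0.5010 -0.1903; -0.5298 0.8337 -0.1556; 0.0807 0.2322 0.9693], t=(-0.2643, 0.8734, 3.1467)
after S2 (rot_of_se3): [0.8443 0.5010 -0.1903; -0.5298 0.8337 -0.1556; 0.0807 0.2322 0.9693]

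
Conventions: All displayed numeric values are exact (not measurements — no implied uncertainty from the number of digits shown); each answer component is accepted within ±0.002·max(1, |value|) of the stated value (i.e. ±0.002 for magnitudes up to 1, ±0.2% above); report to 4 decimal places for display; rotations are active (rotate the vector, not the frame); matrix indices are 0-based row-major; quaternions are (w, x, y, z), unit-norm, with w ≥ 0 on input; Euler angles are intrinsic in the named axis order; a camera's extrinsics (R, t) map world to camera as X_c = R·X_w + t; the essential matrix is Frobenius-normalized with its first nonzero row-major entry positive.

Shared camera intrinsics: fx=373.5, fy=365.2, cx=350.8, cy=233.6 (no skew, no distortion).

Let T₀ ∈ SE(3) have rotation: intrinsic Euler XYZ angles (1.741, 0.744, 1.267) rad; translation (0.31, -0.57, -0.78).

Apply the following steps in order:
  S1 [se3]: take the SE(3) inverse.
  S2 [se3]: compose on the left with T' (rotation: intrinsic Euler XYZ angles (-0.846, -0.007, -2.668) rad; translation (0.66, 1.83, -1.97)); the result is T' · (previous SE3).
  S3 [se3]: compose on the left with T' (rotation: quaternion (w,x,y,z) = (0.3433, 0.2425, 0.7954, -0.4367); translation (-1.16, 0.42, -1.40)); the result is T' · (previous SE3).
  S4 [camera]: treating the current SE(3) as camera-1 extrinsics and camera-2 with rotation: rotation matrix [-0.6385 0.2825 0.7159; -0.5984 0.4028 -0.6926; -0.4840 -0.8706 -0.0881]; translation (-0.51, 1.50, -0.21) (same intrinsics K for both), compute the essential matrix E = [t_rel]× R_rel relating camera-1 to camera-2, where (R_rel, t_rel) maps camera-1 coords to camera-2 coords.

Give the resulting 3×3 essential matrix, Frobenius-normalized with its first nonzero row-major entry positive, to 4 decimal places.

matrix = [0.3855 0.1687 0.3345; 0.0124 0.1878 0.5108; -0.5872 0.0248 0.2632]

after S1 (invert_se3): R=[0.2201 0.0380 0.9747; -0.7021 -0.6876 0.1854; 0.6772 -0.7251 -0.1246], t=(0.7137, -0.0297, -0.7205)
after S2 (compose_se3): R=[-0.5208 -0.3424 -0.7820; 0.8520 -0.1505 -0.5015; 0.0540 -0.9274 0.3701], t=(0.0163, 1.0889, -2.2267)
after S3 (compose_se3): R=[0.9389 -0.1918 0.2856; 0.3356 0.6939 -0.6371; -0.0759 0.6941 0.7159], t=(-1.1684, 2.8846, -1.1349)
after S4 (essential): [0.3855 0.1687 0.3345; 0.0124 0.1878 0.5108; -0.5872 0.0248 0.2632]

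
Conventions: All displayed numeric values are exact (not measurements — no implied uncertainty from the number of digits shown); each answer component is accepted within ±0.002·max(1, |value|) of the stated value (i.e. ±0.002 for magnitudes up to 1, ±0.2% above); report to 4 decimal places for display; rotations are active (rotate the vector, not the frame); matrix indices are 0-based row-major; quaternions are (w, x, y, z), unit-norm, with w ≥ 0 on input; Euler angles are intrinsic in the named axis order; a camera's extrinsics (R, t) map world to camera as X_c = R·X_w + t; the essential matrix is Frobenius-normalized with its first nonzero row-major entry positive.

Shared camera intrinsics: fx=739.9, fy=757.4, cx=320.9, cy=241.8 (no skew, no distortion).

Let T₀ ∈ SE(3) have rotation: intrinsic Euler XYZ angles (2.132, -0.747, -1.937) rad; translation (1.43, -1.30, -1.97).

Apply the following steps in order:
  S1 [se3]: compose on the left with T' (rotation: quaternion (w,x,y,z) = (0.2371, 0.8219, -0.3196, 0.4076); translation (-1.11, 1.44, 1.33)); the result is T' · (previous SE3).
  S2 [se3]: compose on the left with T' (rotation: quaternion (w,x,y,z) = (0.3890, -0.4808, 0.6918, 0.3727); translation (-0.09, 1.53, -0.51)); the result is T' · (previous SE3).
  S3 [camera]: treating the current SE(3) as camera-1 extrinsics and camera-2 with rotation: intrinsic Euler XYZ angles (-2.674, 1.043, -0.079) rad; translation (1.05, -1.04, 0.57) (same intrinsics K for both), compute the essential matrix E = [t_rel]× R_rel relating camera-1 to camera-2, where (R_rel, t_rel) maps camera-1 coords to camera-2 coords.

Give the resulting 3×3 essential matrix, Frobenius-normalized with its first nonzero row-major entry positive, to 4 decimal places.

after S1 (compose_se3): R=[-0.9696 0.2343 -0.0709; 0.0368 0.4260 0.9040; 0.2420 0.8739 -0.4216], t=(-0.5344, 3.1344, 3.4308)
after S2 (compose_se3): R=[0.2362 -0.3048 -0.9227; 0.5888 0.8003 -0.1136; 0.7730 -0.5164 0.3685], t=(-2.3415, 5.5975, -1.0263)
after S3 (essential): [0.4665 0.3696 0.3462; -0.0524 0.0904 0.2732; 0.4452 0.0052 -0.4920]

matrix = [0.4665 0.3696 0.3462; -0.0524 0.0904 0.2732; 0.4452 0.0052 -0.4920]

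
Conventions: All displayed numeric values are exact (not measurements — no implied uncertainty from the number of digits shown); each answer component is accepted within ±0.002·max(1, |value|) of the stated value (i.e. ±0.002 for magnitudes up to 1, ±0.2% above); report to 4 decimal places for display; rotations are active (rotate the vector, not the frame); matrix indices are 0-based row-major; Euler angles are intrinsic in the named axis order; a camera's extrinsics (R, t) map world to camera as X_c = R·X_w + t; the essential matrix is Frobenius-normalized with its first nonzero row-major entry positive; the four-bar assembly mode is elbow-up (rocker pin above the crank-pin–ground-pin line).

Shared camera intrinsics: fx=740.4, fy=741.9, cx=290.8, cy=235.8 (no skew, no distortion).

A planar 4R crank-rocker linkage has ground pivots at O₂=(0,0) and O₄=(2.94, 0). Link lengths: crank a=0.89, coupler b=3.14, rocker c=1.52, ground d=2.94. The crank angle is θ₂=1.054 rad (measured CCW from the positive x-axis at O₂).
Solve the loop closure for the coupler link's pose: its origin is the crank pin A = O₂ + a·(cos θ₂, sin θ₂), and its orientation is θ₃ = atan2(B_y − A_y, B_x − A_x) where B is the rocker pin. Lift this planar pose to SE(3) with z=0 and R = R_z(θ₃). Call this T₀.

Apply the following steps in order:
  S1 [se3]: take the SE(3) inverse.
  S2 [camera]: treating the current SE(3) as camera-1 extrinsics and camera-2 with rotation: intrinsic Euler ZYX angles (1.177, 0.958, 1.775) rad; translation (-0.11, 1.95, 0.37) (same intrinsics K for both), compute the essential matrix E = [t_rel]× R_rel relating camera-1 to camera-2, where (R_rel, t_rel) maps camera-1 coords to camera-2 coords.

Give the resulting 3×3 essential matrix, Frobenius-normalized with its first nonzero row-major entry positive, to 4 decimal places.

source (fourbar_fk): coupler pose = R=[0.9795 -0.2016 0.0000; 0.2016 0.9795 0.0000; 0.0000 0.0000 1.0000], t=(0.4397, 0.7738, 0.0000)
after S1 (invert_se3): R=[0.9795 0.2016 0.0000; -0.2016 0.9795 0.0000; 0.0000 0.0000 1.0000], t=(-0.5867, -0.6692, 0.0000)
after S2 (essential): [0.5502 -0.4335 0.0201; -0.1013 0.0176 -0.1072; 0.1564 0.2528 0.6313]

matrix = [0.5502 -0.4335 0.0201; -0.1013 0.0176 -0.1072; 0.1564 0.2528 0.6313]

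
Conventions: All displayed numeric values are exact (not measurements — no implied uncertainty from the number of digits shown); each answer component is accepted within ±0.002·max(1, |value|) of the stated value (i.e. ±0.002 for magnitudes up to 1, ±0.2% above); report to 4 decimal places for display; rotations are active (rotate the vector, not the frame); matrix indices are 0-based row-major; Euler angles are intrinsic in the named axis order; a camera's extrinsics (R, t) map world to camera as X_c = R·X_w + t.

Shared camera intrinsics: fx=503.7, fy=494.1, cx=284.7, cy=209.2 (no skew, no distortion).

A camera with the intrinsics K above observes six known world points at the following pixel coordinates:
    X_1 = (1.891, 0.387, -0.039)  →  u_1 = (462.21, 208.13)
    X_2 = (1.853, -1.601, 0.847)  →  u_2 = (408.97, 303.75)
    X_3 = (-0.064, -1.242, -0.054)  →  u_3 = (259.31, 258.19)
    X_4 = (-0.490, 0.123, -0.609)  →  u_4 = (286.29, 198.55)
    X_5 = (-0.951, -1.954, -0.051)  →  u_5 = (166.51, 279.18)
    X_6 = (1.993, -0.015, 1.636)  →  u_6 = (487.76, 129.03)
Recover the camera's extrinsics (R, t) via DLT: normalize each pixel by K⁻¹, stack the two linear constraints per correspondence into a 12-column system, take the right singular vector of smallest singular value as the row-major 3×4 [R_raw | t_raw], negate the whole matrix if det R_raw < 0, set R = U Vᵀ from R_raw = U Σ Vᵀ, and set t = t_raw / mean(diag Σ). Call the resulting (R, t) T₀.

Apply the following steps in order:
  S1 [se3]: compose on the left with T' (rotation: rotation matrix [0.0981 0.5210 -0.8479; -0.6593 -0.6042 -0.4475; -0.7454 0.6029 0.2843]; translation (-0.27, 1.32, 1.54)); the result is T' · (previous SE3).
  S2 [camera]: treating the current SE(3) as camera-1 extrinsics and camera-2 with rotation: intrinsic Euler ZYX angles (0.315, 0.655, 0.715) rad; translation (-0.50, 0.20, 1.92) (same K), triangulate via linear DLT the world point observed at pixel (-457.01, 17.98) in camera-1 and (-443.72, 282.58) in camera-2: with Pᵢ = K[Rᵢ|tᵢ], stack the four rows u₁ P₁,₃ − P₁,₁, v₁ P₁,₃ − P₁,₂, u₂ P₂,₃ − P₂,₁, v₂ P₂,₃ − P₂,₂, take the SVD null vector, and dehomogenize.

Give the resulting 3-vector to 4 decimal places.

result = (-1.6266, -0.2783, -1.4824)

source (pnp_recover): camera pose = R=[0.8772 0.4636 -0.1249; 0.2914 -0.7208 -0.6289; -0.3816 0.5153 -0.7674], t=(0.3199, -0.3100, 6.6299)
after S1 (compose_se3): R=[0.5614 -0.7670 0.3108; -0.5837 -0.1008 0.8057; -0.5867 -0.6337 -0.5042], t=(-6.0216, -1.6706, 2.9993)
after S2 (triangulate): (-1.6266, -0.2783, -1.4824)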